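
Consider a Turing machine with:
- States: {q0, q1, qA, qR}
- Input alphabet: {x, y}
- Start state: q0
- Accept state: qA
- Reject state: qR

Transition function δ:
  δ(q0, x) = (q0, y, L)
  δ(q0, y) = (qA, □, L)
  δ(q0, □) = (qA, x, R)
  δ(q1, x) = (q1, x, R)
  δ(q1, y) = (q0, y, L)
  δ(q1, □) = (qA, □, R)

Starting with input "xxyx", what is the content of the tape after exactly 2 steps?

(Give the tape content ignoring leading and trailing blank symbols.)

Execution trace:
Initial: [q0]xxyx
Step 1: δ(q0, x) = (q0, y, L) → [q0]□yxyx
Step 2: δ(q0, □) = (qA, x, R) → x[qA]yxyx

The machine reaches the accept state qA and halts.

After 2 steps, the tape (ignoring leading/trailing blanks) is: xyxyx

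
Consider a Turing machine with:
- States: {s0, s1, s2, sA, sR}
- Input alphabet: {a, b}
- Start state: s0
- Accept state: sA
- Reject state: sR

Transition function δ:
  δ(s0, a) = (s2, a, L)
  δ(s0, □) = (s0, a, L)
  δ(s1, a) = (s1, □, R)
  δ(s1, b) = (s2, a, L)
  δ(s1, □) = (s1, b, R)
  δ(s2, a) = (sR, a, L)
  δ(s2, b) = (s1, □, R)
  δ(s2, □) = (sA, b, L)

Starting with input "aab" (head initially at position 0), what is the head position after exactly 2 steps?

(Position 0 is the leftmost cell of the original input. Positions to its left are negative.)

Execution trace (head position shown):
Step 0: [s0]aab  (head at position 0)
Step 1: move left → [s2]□aab  (head at position -1)
Step 2: move left → [sA]□baab  (head at position -2)

After 2 steps, the head is at position -2.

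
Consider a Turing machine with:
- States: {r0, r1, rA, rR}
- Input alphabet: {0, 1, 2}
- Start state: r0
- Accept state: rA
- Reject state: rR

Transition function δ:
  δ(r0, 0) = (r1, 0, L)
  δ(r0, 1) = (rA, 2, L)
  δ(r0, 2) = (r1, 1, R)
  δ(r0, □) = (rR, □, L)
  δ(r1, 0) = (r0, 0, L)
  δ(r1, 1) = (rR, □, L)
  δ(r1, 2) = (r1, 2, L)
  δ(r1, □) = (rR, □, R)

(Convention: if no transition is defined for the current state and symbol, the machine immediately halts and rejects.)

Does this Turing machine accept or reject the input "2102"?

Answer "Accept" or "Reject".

Execution trace:
Initial: [r0]2102
Step 1: δ(r0, 2) = (r1, 1, R) → 1[r1]102
Step 2: δ(r1, 1) = (rR, □, L) → [rR]1□02

The machine reaches the reject state rR and halts.

Answer: Reject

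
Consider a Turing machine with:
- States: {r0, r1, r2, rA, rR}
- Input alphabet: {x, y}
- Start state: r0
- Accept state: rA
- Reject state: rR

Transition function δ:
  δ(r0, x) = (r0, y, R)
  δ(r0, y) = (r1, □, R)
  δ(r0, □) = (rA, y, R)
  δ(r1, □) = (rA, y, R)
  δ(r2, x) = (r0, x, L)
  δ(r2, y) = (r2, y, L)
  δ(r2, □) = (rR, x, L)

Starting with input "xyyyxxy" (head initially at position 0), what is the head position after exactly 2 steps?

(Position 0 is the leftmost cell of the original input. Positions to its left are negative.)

Execution trace (head position shown):
Step 0: [r0]xyyyxxy  (head at position 0)
Step 1: move right → y[r0]yyyxxy  (head at position 1)
Step 2: move right → y□[r1]yyxxy  (head at position 2)

After 2 steps, the head is at position 2.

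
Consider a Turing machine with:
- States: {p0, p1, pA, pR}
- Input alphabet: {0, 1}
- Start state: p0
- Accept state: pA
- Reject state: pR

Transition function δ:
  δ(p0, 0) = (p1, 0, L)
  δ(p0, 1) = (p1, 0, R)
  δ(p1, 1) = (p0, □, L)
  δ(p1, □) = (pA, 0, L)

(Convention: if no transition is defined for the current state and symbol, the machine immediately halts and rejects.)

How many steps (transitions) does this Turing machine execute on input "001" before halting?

Execution trace:
Initial: [p0]001
Step 1: δ(p0, 0) = (p1, 0, L) → [p1]□001
Step 2: δ(p1, □) = (pA, 0, L) → [pA]□0001

The machine reaches the accept state pA and halts.

The machine executed 2 steps before halting.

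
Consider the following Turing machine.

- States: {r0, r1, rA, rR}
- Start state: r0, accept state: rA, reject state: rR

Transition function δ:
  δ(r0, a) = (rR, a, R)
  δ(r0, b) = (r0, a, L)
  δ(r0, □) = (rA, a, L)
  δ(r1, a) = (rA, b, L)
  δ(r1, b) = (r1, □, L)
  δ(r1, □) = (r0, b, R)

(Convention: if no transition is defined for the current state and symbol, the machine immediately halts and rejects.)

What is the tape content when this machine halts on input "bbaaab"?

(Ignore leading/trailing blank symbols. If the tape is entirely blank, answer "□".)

Execution trace:
Initial: [r0]bbaaab
Step 1: δ(r0, b) = (r0, a, L) → [r0]□abaaab
Step 2: δ(r0, □) = (rA, a, L) → [rA]□aabaaab

The machine reaches the accept state rA and halts.

Final tape (ignoring leading/trailing blanks): aabaaab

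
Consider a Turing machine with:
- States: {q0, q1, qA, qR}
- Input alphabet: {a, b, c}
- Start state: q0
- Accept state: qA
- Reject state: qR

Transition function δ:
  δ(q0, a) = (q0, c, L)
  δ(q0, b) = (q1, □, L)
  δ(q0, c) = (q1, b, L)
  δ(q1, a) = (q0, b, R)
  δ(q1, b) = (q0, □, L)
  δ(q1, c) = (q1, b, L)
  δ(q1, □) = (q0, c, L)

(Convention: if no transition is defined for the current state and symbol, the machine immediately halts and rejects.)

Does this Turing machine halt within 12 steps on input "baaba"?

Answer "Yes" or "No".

Execution trace:
Initial: [q0]baaba
Step 1: δ(q0, b) = (q1, □, L) → [q1]□□aaba
Step 2: δ(q1, □) = (q0, c, L) → [q0]□c□aaba

No transition is defined for δ(q0, □). By convention the machine halts and rejects.
The machine halted after 2 steps (within the 12-step bound).

Answer: Yes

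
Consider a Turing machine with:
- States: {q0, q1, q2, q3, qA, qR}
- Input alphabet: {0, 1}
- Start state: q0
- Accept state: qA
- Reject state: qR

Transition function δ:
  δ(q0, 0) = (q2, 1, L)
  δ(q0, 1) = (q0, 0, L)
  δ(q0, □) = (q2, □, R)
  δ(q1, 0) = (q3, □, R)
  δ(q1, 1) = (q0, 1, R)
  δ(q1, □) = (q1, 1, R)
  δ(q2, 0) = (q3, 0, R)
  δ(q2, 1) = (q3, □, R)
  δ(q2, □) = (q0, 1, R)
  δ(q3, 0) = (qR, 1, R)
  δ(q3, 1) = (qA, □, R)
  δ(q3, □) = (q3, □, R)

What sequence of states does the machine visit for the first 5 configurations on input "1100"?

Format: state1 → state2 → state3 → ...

Execution trace:
Initial: [q0]1100
Step 1: δ(q0, 1) = (q0, 0, L) → [q0]□0100
Step 2: δ(q0, □) = (q2, □, R) → □[q2]0100
Step 3: δ(q2, 0) = (q3, 0, R) → □0[q3]100
Step 4: δ(q3, 1) = (qA, □, R) → □0□[qA]00

The machine reaches the accept state qA and halts.

State sequence: q0 → q0 → q2 → q3 → qA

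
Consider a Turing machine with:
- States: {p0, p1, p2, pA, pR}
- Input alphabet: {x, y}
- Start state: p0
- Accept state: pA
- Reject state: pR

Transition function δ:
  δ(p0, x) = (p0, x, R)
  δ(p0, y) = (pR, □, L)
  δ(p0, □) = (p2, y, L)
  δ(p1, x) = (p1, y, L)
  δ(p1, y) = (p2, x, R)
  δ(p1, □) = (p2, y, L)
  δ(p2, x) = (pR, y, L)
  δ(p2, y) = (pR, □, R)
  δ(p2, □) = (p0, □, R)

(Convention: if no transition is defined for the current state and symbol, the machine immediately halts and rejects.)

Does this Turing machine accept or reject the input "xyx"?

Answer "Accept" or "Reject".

Execution trace:
Initial: [p0]xyx
Step 1: δ(p0, x) = (p0, x, R) → x[p0]yx
Step 2: δ(p0, y) = (pR, □, L) → [pR]x□x

The machine reaches the reject state pR and halts.

Answer: Reject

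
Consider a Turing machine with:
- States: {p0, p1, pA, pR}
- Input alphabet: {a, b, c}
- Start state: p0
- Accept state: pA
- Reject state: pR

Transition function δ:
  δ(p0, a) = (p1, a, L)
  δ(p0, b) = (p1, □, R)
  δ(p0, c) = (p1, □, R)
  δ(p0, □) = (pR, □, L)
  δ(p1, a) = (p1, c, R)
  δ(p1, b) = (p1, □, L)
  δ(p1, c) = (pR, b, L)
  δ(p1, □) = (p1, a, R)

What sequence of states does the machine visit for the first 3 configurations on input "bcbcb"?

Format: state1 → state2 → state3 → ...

Execution trace:
Initial: [p0]bcbcb
Step 1: δ(p0, b) = (p1, □, R) → □[p1]cbcb
Step 2: δ(p1, c) = (pR, b, L) → [pR]□bbcb

The machine reaches the reject state pR and halts.

State sequence: p0 → p1 → pR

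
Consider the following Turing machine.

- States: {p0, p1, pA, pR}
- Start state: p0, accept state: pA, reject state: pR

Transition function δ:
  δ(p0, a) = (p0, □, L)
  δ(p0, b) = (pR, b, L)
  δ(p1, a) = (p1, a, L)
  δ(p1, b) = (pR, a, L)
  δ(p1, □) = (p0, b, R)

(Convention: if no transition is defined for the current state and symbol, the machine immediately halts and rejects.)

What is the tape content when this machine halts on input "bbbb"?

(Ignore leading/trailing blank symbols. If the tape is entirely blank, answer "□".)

Execution trace:
Initial: [p0]bbbb
Step 1: δ(p0, b) = (pR, b, L) → [pR]□bbbb

The machine reaches the reject state pR and halts.

Final tape (ignoring leading/trailing blanks): bbbb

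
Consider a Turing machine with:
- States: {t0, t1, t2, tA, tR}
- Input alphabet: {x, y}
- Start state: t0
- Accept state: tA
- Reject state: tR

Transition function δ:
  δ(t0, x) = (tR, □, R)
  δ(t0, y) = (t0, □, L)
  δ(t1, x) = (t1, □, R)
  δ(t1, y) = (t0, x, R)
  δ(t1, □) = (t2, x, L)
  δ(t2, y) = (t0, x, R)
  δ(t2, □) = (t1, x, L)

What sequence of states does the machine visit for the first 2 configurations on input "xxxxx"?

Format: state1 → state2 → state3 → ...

Execution trace:
Initial: [t0]xxxxx
Step 1: δ(t0, x) = (tR, □, R) → □[tR]xxxx

The machine reaches the reject state tR and halts.

State sequence: t0 → tR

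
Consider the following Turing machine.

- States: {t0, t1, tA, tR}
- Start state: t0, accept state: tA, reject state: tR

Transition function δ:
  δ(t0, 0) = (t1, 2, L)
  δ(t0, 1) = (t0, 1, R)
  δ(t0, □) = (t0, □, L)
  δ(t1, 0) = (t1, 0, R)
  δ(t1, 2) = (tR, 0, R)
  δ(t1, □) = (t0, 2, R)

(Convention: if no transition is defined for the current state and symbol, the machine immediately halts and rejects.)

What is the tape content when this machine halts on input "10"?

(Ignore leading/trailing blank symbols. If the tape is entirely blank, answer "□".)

Execution trace:
Initial: [t0]10
Step 1: δ(t0, 1) = (t0, 1, R) → 1[t0]0
Step 2: δ(t0, 0) = (t1, 2, L) → [t1]12

No transition is defined for δ(t1, 1). By convention the machine halts and rejects.

Final tape (ignoring leading/trailing blanks): 12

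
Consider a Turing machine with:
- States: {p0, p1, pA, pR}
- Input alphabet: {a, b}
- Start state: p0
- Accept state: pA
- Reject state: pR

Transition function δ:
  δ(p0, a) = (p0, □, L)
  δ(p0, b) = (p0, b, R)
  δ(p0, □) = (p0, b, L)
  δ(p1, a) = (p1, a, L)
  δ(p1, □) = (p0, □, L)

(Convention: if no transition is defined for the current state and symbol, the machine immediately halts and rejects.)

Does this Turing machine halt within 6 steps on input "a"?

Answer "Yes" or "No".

Execution trace:
Initial: [p0]a
Step 1: δ(p0, a) = (p0, □, L) → [p0]□□
Step 2: δ(p0, □) = (p0, b, L) → [p0]□b□
Step 3: δ(p0, □) = (p0, b, L) → [p0]□bb□
Step 4: δ(p0, □) = (p0, b, L) → [p0]□bbb□
Step 5: δ(p0, □) = (p0, b, L) → [p0]□bbbb□
Step 6: δ(p0, □) = (p0, b, L) → [p0]□bbbbb□

The machine has not reached a halting state after 6 steps.
The machine did not halt within the 6-step bound.

Answer: No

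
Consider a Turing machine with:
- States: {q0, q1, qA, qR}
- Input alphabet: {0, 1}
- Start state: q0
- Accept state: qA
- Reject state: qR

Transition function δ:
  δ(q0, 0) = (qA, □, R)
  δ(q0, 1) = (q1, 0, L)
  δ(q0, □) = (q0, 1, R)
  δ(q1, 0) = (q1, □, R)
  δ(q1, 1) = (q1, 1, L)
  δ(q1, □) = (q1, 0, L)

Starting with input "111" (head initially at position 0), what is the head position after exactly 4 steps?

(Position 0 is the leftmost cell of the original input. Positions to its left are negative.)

Execution trace (head position shown):
Step 0: [q0]111  (head at position 0)
Step 1: move left → [q1]□011  (head at position -1)
Step 2: move left → [q1]□0011  (head at position -2)
Step 3: move left → [q1]□00011  (head at position -3)
Step 4: move left → [q1]□000011  (head at position -4)

After 4 steps, the head is at position -4.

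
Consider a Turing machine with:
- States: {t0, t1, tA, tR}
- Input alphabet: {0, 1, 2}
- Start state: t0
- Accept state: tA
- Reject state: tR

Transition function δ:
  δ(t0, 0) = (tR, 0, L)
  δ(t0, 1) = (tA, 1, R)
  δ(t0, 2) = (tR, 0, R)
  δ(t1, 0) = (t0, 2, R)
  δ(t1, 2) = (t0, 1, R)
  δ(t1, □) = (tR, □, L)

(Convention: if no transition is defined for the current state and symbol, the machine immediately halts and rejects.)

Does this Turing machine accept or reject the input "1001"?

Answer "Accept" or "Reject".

Execution trace:
Initial: [t0]1001
Step 1: δ(t0, 1) = (tA, 1, R) → 1[tA]001

The machine reaches the accept state tA and halts.

Answer: Accept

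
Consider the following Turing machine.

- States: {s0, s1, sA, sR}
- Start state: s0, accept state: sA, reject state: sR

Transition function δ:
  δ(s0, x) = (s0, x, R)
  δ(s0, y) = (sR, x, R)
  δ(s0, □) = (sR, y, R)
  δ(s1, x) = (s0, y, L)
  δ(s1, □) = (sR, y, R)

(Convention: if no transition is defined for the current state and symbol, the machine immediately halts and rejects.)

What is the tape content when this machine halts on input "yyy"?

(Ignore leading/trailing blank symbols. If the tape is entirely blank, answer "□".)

Execution trace:
Initial: [s0]yyy
Step 1: δ(s0, y) = (sR, x, R) → x[sR]yy

The machine reaches the reject state sR and halts.

Final tape (ignoring leading/trailing blanks): xyy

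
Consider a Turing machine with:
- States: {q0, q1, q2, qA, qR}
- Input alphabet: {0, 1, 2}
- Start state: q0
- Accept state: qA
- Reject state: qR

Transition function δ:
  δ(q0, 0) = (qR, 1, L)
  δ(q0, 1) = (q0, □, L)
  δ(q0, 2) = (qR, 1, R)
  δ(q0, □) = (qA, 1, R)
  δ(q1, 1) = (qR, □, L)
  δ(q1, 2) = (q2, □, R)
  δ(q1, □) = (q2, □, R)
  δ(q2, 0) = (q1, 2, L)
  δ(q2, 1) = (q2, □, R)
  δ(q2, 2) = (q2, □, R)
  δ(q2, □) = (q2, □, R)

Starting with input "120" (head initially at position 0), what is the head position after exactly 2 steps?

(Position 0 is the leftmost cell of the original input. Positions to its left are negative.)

Execution trace (head position shown):
Step 0: [q0]120  (head at position 0)
Step 1: move left → [q0]□□20  (head at position -1)
Step 2: move right → 1[qA]□20  (head at position 0)

After 2 steps, the head is at position 0.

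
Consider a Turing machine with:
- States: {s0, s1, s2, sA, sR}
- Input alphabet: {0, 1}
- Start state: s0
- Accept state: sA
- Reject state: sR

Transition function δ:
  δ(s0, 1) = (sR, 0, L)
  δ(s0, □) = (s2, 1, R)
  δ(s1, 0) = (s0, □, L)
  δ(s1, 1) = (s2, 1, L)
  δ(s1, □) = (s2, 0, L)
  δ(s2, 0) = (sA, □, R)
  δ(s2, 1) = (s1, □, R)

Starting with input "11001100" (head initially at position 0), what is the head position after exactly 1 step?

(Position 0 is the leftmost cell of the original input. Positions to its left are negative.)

Execution trace (head position shown):
Step 0: [s0]11001100  (head at position 0)
Step 1: move left → [sR]□01001100  (head at position -1)

After 1 step, the head is at position -1.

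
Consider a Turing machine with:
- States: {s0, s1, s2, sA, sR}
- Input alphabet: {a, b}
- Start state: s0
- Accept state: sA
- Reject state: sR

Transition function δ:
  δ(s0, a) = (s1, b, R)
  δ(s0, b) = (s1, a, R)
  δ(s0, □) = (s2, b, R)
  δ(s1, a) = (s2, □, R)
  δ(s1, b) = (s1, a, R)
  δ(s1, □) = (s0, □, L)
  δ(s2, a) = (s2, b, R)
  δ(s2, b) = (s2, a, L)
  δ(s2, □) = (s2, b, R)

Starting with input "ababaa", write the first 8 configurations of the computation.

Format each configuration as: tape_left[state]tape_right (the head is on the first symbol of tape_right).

Transitions applied:
Step 1: δ(s0, a) = (s1, b, R)
Step 2: δ(s1, b) = (s1, a, R)
Step 3: δ(s1, a) = (s2, □, R)
Step 4: δ(s2, b) = (s2, a, L)
Step 5: δ(s2, □) = (s2, b, R)
Step 6: δ(s2, a) = (s2, b, R)
Step 7: δ(s2, a) = (s2, b, R)

The first 8 configurations are:
[s0]ababaa ⊢ b[s1]babaa ⊢ ba[s1]abaa ⊢ ba□[s2]baa ⊢ ba[s2]□aaa ⊢ bab[s2]aaa ⊢ babb[s2]aa ⊢ babbb[s2]a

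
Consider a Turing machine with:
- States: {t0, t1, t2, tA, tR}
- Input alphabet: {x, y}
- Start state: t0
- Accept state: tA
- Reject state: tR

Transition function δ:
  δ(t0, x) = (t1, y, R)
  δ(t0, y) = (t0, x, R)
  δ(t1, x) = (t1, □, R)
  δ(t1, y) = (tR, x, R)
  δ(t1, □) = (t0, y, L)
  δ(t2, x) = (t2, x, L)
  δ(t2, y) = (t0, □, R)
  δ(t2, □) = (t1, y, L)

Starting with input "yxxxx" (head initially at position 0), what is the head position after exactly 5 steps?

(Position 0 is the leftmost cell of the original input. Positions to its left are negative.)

Execution trace (head position shown):
Step 0: [t0]yxxxx  (head at position 0)
Step 1: move right → x[t0]xxxx  (head at position 1)
Step 2: move right → xy[t1]xxx  (head at position 2)
Step 3: move right → xy□[t1]xx  (head at position 3)
Step 4: move right → xy□□[t1]x  (head at position 4)
Step 5: move right → xy□□□[t1]□  (head at position 5)

After 5 steps, the head is at position 5.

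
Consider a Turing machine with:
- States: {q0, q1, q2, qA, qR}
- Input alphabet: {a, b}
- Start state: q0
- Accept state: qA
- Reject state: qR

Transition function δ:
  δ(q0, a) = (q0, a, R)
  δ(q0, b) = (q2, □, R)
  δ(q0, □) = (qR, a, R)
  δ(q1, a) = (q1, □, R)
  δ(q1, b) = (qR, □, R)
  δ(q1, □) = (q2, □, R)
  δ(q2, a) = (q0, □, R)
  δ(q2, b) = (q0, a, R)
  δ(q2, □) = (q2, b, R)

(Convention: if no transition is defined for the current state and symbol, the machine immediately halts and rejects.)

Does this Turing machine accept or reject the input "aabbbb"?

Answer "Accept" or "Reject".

Execution trace:
Initial: [q0]aabbbb
Step 1: δ(q0, a) = (q0, a, R) → a[q0]abbbb
Step 2: δ(q0, a) = (q0, a, R) → aa[q0]bbbb
Step 3: δ(q0, b) = (q2, □, R) → aa□[q2]bbb
Step 4: δ(q2, b) = (q0, a, R) → aa□a[q0]bb
Step 5: δ(q0, b) = (q2, □, R) → aa□a□[q2]b
Step 6: δ(q2, b) = (q0, a, R) → aa□a□a[q0]□
Step 7: δ(q0, □) = (qR, a, R) → aa□a□aa[qR]□

The machine reaches the reject state qR and halts.

Answer: Reject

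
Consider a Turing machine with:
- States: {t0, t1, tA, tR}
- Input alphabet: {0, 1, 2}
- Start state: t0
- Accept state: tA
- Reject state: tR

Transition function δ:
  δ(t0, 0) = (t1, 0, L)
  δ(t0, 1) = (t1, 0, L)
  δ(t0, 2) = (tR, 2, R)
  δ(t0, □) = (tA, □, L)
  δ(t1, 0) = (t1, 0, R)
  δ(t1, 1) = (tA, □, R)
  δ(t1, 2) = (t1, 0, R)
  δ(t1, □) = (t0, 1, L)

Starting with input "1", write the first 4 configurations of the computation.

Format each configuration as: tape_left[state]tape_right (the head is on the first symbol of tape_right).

Transitions applied:
Step 1: δ(t0, 1) = (t1, 0, L)
Step 2: δ(t1, □) = (t0, 1, L)
Step 3: δ(t0, □) = (tA, □, L)

The first 4 configurations are:
[t0]1 ⊢ [t1]□0 ⊢ [t0]□10 ⊢ [tA]□□10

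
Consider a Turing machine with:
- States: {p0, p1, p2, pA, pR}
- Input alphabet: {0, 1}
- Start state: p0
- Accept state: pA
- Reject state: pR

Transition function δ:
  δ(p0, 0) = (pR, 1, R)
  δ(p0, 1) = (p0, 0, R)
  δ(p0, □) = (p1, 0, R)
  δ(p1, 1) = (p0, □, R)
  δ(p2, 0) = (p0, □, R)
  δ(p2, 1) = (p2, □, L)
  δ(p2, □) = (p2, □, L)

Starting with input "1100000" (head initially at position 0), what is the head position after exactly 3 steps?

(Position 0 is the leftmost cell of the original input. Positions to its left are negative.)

Execution trace (head position shown):
Step 0: [p0]1100000  (head at position 0)
Step 1: move right → 0[p0]100000  (head at position 1)
Step 2: move right → 00[p0]00000  (head at position 2)
Step 3: move right → 001[pR]0000  (head at position 3)

After 3 steps, the head is at position 3.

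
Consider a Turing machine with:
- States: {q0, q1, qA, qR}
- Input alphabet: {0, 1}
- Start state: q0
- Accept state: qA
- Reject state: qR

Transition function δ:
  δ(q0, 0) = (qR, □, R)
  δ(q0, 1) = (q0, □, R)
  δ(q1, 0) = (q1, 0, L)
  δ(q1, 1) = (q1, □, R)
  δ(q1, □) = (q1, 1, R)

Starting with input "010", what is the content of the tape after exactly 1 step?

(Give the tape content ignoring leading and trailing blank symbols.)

Execution trace:
Initial: [q0]010
Step 1: δ(q0, 0) = (qR, □, R) → □[qR]10

The machine reaches the reject state qR and halts.

After 1 step, the tape (ignoring leading/trailing blanks) is: 10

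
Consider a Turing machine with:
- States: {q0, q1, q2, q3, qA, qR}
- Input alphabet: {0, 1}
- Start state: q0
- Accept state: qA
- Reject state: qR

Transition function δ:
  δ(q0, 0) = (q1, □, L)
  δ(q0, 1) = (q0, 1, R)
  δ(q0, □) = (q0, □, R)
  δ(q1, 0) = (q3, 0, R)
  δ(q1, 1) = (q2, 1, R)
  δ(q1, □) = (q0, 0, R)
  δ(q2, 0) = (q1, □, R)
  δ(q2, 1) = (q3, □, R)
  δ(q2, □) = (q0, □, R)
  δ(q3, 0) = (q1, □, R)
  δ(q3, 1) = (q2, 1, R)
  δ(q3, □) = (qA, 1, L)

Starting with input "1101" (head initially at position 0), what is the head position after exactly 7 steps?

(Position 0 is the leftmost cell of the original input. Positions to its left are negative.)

Execution trace (head position shown):
Step 0: [q0]1101  (head at position 0)
Step 1: move right → 1[q0]101  (head at position 1)
Step 2: move right → 11[q0]01  (head at position 2)
Step 3: move left → 1[q1]1□1  (head at position 1)
Step 4: move right → 11[q2]□1  (head at position 2)
Step 5: move right → 11□[q0]1  (head at position 3)
Step 6: move right → 11□1[q0]□  (head at position 4)
Step 7: move right → 11□1□[q0]□  (head at position 5)

After 7 steps, the head is at position 5.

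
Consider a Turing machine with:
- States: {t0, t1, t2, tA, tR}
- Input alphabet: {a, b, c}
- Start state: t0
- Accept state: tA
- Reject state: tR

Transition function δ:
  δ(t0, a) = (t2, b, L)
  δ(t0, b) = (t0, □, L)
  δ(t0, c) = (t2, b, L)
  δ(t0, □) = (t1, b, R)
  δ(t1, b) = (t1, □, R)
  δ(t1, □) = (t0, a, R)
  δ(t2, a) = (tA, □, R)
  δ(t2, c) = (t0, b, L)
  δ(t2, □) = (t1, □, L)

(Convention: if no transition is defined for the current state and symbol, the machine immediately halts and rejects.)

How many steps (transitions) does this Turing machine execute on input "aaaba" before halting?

Execution trace:
Initial: [t0]aaaba
Step 1: δ(t0, a) = (t2, b, L) → [t2]□baaba
Step 2: δ(t2, □) = (t1, □, L) → [t1]□□baaba
Step 3: δ(t1, □) = (t0, a, R) → a[t0]□baaba
Step 4: δ(t0, □) = (t1, b, R) → ab[t1]baaba
Step 5: δ(t1, b) = (t1, □, R) → ab□[t1]aaba

No transition is defined for δ(t1, a). By convention the machine halts and rejects.

The machine executed 5 steps before halting.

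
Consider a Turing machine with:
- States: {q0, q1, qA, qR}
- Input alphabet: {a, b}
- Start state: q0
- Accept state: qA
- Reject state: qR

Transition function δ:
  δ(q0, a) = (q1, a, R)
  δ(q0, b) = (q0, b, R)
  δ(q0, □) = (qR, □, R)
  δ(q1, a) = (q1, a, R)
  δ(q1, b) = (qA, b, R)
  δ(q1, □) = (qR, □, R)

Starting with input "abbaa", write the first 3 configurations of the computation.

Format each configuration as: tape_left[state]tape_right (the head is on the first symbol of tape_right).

Transitions applied:
Step 1: δ(q0, a) = (q1, a, R)
Step 2: δ(q1, b) = (qA, b, R)

The first 3 configurations are:
[q0]abbaa ⊢ a[q1]bbaa ⊢ ab[qA]baa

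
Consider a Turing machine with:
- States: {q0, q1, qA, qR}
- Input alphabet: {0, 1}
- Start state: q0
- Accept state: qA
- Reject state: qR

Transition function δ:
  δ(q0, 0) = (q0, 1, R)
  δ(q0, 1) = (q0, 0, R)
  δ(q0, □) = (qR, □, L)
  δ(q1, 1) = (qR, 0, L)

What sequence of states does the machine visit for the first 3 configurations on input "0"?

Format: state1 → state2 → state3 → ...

Execution trace:
Initial: [q0]0
Step 1: δ(q0, 0) = (q0, 1, R) → 1[q0]□
Step 2: δ(q0, □) = (qR, □, L) → [qR]1□

The machine reaches the reject state qR and halts.

State sequence: q0 → q0 → qR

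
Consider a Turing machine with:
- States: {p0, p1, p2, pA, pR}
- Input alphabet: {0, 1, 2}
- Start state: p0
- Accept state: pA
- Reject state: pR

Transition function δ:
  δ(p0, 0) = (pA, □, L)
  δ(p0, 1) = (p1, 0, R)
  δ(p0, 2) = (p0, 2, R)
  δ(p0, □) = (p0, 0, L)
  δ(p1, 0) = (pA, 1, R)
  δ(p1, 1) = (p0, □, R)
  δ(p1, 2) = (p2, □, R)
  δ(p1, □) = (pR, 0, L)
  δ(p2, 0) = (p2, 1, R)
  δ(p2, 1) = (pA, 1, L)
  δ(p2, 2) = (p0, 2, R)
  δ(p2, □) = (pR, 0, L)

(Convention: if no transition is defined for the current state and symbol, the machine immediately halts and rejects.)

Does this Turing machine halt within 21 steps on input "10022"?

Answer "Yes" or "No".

Execution trace:
Initial: [p0]10022
Step 1: δ(p0, 1) = (p1, 0, R) → 0[p1]0022
Step 2: δ(p1, 0) = (pA, 1, R) → 01[pA]022

The machine reaches the accept state pA and halts.
The machine halted after 2 steps (within the 21-step bound).

Answer: Yes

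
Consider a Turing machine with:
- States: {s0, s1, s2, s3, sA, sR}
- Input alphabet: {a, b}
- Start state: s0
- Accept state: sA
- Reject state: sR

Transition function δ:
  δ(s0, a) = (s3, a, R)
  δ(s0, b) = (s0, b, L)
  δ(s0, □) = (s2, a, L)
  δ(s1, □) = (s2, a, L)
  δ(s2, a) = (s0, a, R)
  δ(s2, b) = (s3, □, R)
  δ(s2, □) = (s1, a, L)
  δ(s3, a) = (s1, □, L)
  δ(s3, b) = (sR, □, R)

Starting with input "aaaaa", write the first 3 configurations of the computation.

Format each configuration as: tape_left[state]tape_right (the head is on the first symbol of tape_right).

Transitions applied:
Step 1: δ(s0, a) = (s3, a, R)
Step 2: δ(s3, a) = (s1, □, L)

The first 3 configurations are:
[s0]aaaaa ⊢ a[s3]aaaa ⊢ [s1]a□aaa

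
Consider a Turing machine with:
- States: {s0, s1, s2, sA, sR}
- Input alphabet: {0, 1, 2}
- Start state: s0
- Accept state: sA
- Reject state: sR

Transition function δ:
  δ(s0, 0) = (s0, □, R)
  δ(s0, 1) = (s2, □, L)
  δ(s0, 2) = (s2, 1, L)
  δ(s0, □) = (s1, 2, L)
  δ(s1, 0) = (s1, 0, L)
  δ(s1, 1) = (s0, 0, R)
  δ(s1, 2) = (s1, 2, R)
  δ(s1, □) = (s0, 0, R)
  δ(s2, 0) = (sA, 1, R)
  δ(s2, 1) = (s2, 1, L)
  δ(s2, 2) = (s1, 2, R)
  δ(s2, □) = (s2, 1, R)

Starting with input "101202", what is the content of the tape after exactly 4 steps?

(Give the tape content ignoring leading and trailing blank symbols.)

Execution trace:
Initial: [s0]101202
Step 1: δ(s0, 1) = (s2, □, L) → [s2]□□01202
Step 2: δ(s2, □) = (s2, 1, R) → 1[s2]□01202
Step 3: δ(s2, □) = (s2, 1, R) → 11[s2]01202
Step 4: δ(s2, 0) = (sA, 1, R) → 111[sA]1202

The machine reaches the accept state sA and halts.

After 4 steps, the tape (ignoring leading/trailing blanks) is: 1111202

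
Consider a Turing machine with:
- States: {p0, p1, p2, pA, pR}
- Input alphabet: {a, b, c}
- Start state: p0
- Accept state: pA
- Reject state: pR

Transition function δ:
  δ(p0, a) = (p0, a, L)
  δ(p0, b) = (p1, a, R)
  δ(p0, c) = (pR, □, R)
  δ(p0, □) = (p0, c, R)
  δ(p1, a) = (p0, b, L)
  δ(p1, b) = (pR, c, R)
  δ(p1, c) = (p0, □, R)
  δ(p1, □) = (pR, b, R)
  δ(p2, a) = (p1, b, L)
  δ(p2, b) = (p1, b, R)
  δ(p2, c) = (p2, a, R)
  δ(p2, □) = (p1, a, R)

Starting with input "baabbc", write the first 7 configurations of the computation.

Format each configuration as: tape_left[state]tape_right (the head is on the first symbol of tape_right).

Transitions applied:
Step 1: δ(p0, b) = (p1, a, R)
Step 2: δ(p1, a) = (p0, b, L)
Step 3: δ(p0, a) = (p0, a, L)
Step 4: δ(p0, □) = (p0, c, R)
Step 5: δ(p0, a) = (p0, a, L)
Step 6: δ(p0, c) = (pR, □, R)

The first 7 configurations are:
[p0]baabbc ⊢ a[p1]aabbc ⊢ [p0]ababbc ⊢ [p0]□ababbc ⊢ c[p0]ababbc ⊢ [p0]cababbc ⊢ □[pR]ababbc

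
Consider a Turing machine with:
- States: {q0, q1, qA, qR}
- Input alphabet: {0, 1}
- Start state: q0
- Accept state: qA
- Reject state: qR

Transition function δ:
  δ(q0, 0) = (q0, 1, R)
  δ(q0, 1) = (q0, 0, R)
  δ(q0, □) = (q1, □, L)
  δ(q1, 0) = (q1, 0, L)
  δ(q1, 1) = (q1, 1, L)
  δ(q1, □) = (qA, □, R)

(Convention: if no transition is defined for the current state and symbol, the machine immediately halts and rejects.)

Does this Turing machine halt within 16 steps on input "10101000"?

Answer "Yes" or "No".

Execution trace:
Initial: [q0]10101000
Step 1: δ(q0, 1) = (q0, 0, R) → 0[q0]0101000
Step 2: δ(q0, 0) = (q0, 1, R) → 01[q0]101000
Step 3: δ(q0, 1) = (q0, 0, R) → 010[q0]01000
Step 4: δ(q0, 0) = (q0, 1, R) → 0101[q0]1000
Step 5: δ(q0, 1) = (q0, 0, R) → 01010[q0]000
Step 6: δ(q0, 0) = (q0, 1, R) → 010101[q0]00
Step 7: δ(q0, 0) = (q0, 1, R) → 0101011[q0]0
Step 8: δ(q0, 0) = (q0, 1, R) → 01010111[q0]□
Step 9: δ(q0, □) = (q1, □, L) → 0101011[q1]1□
Step 10: δ(q1, 1) = (q1, 1, L) → 010101[q1]11□
Step 11: δ(q1, 1) = (q1, 1, L) → 01010[q1]111□
Step 12: δ(q1, 1) = (q1, 1, L) → 0101[q1]0111□
Step 13: δ(q1, 0) = (q1, 0, L) → 010[q1]10111□
Step 14: δ(q1, 1) = (q1, 1, L) → 01[q1]010111□
Step 15: δ(q1, 0) = (q1, 0, L) → 0[q1]1010111□
Step 16: δ(q1, 1) = (q1, 1, L) → [q1]01010111□

The machine has not reached a halting state after 16 steps.
The machine did not halt within the 16-step bound.

Answer: No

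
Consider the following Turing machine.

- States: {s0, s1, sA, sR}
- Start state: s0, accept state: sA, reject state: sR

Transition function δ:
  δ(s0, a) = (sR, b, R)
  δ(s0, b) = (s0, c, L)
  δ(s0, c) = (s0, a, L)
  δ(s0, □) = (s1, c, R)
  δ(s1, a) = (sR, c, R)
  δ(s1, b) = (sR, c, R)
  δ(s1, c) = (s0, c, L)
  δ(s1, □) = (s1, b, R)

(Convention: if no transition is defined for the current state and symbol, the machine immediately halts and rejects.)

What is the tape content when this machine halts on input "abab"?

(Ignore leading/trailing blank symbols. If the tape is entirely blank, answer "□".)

Execution trace:
Initial: [s0]abab
Step 1: δ(s0, a) = (sR, b, R) → b[sR]bab

The machine reaches the reject state sR and halts.

Final tape (ignoring leading/trailing blanks): bbab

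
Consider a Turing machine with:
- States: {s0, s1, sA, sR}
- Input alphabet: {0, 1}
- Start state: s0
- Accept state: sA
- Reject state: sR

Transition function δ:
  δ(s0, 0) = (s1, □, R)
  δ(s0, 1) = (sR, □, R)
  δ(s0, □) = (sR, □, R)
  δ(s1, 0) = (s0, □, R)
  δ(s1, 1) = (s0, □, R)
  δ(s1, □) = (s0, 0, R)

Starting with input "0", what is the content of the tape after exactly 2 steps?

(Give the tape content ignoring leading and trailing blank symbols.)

Execution trace:
Initial: [s0]0
Step 1: δ(s0, 0) = (s1, □, R) → □[s1]□
Step 2: δ(s1, □) = (s0, 0, R) → □0[s0]□

After 2 steps, the tape (ignoring leading/trailing blanks) is: 0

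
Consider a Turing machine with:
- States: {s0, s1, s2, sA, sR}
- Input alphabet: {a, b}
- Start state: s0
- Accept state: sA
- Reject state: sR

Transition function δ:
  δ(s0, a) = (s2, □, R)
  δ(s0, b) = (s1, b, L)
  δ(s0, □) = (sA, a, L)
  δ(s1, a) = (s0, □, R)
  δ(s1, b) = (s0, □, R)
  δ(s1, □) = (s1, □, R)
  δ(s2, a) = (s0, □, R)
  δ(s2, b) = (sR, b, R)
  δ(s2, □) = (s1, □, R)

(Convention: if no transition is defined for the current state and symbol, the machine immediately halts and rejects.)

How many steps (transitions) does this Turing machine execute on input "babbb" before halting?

Execution trace:
Initial: [s0]babbb
Step 1: δ(s0, b) = (s1, b, L) → [s1]□babbb
Step 2: δ(s1, □) = (s1, □, R) → □[s1]babbb
Step 3: δ(s1, b) = (s0, □, R) → □□[s0]abbb
Step 4: δ(s0, a) = (s2, □, R) → □□□[s2]bbb
Step 5: δ(s2, b) = (sR, b, R) → □□□b[sR]bb

The machine reaches the reject state sR and halts.

The machine executed 5 steps before halting.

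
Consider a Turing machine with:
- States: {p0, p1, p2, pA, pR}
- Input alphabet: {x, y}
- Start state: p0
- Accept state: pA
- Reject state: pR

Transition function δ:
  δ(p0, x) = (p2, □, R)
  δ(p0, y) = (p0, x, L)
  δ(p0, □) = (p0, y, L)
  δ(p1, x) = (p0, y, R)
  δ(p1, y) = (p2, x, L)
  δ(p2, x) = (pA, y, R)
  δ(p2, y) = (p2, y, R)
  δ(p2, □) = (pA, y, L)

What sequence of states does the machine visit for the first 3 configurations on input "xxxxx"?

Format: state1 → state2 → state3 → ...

Execution trace:
Initial: [p0]xxxxx
Step 1: δ(p0, x) = (p2, □, R) → □[p2]xxxx
Step 2: δ(p2, x) = (pA, y, R) → □y[pA]xxx

The machine reaches the accept state pA and halts.

State sequence: p0 → p2 → pA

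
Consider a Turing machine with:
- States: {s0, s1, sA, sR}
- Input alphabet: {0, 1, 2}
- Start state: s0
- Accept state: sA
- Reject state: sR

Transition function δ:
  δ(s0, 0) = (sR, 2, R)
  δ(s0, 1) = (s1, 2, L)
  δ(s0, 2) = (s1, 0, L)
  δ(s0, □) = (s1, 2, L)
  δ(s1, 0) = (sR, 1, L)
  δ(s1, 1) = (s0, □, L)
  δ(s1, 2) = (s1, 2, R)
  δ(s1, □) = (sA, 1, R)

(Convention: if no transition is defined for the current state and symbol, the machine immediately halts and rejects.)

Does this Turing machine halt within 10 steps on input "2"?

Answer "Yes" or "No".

Execution trace:
Initial: [s0]2
Step 1: δ(s0, 2) = (s1, 0, L) → [s1]□0
Step 2: δ(s1, □) = (sA, 1, R) → 1[sA]0

The machine reaches the accept state sA and halts.
The machine halted after 2 steps (within the 10-step bound).

Answer: Yes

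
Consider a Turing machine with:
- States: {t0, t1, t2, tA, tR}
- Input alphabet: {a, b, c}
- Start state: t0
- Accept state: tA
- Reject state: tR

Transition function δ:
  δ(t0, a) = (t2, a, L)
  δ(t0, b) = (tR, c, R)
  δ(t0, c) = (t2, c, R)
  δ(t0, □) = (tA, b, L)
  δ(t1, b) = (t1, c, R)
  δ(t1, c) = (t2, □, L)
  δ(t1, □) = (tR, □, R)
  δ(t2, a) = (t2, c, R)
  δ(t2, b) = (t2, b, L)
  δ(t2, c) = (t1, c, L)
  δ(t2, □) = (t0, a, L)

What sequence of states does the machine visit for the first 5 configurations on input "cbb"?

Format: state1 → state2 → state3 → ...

Execution trace:
Initial: [t0]cbb
Step 1: δ(t0, c) = (t2, c, R) → c[t2]bb
Step 2: δ(t2, b) = (t2, b, L) → [t2]cbb
Step 3: δ(t2, c) = (t1, c, L) → [t1]□cbb
Step 4: δ(t1, □) = (tR, □, R) → □[tR]cbb

The machine reaches the reject state tR and halts.

State sequence: t0 → t2 → t2 → t1 → tR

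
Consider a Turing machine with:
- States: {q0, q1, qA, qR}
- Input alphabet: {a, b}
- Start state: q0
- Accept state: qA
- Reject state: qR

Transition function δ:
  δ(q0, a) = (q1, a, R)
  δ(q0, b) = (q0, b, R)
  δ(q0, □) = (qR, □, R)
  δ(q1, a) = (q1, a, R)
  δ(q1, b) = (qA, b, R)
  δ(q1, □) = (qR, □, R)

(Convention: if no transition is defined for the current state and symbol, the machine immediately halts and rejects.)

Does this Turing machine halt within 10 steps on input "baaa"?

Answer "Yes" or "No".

Execution trace:
Initial: [q0]baaa
Step 1: δ(q0, b) = (q0, b, R) → b[q0]aaa
Step 2: δ(q0, a) = (q1, a, R) → ba[q1]aa
Step 3: δ(q1, a) = (q1, a, R) → baa[q1]a
Step 4: δ(q1, a) = (q1, a, R) → baaa[q1]□
Step 5: δ(q1, □) = (qR, □, R) → baaa□[qR]□

The machine reaches the reject state qR and halts.
The machine halted after 5 steps (within the 10-step bound).

Answer: Yes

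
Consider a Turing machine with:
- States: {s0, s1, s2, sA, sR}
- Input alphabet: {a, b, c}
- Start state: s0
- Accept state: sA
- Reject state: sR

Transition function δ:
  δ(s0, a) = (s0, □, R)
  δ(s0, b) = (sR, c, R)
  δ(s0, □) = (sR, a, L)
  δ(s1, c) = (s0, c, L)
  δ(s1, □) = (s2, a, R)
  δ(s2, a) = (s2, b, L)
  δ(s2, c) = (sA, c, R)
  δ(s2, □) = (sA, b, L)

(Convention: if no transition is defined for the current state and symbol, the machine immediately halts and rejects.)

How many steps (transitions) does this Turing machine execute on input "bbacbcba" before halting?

Execution trace:
Initial: [s0]bbacbcba
Step 1: δ(s0, b) = (sR, c, R) → c[sR]bacbcba

The machine reaches the reject state sR and halts.

The machine executed 1 step before halting.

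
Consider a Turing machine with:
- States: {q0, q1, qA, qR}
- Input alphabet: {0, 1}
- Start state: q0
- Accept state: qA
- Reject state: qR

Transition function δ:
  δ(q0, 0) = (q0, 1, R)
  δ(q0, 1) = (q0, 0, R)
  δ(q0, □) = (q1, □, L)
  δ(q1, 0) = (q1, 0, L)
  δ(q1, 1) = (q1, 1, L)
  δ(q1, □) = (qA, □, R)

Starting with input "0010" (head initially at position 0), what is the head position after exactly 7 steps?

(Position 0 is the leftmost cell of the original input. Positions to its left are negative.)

Execution trace (head position shown):
Step 0: [q0]0010  (head at position 0)
Step 1: move right → 1[q0]010  (head at position 1)
Step 2: move right → 11[q0]10  (head at position 2)
Step 3: move right → 110[q0]0  (head at position 3)
Step 4: move right → 1101[q0]□  (head at position 4)
Step 5: move left → 110[q1]1□  (head at position 3)
Step 6: move left → 11[q1]01□  (head at position 2)
Step 7: move left → 1[q1]101□  (head at position 1)

After 7 steps, the head is at position 1.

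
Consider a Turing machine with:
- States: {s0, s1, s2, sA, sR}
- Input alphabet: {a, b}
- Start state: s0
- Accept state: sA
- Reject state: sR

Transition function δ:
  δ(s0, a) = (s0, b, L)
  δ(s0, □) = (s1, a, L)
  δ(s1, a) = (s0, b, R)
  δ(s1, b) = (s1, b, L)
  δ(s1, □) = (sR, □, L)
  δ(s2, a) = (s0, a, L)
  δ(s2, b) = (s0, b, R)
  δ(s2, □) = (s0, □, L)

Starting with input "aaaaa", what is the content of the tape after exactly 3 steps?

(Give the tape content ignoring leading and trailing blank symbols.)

Execution trace:
Initial: [s0]aaaaa
Step 1: δ(s0, a) = (s0, b, L) → [s0]□baaaa
Step 2: δ(s0, □) = (s1, a, L) → [s1]□abaaaa
Step 3: δ(s1, □) = (sR, □, L) → [sR]□□abaaaa

The machine reaches the reject state sR and halts.

After 3 steps, the tape (ignoring leading/trailing blanks) is: abaaaa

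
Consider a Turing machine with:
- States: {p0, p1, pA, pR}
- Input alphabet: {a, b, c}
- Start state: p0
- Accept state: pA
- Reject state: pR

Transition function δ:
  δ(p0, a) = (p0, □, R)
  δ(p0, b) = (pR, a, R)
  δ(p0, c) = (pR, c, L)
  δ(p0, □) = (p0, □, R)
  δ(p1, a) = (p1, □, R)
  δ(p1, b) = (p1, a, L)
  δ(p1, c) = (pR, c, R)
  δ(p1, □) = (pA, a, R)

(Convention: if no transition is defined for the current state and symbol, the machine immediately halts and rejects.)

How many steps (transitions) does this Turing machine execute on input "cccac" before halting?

Execution trace:
Initial: [p0]cccac
Step 1: δ(p0, c) = (pR, c, L) → [pR]□cccac

The machine reaches the reject state pR and halts.

The machine executed 1 step before halting.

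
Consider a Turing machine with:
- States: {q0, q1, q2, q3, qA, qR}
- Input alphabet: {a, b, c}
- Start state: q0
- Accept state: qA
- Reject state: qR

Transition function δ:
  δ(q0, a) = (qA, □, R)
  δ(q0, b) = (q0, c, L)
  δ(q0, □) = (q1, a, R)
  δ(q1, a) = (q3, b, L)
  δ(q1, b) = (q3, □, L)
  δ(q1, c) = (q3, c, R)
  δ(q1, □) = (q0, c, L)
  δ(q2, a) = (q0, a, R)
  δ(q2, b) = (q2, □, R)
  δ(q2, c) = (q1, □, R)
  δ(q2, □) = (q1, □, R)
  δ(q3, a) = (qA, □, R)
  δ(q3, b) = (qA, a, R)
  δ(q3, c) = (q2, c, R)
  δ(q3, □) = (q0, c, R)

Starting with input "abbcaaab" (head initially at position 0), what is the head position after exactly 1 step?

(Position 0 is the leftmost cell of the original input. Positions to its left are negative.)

Execution trace (head position shown):
Step 0: [q0]abbcaaab  (head at position 0)
Step 1: move right → □[qA]bbcaaab  (head at position 1)

After 1 step, the head is at position 1.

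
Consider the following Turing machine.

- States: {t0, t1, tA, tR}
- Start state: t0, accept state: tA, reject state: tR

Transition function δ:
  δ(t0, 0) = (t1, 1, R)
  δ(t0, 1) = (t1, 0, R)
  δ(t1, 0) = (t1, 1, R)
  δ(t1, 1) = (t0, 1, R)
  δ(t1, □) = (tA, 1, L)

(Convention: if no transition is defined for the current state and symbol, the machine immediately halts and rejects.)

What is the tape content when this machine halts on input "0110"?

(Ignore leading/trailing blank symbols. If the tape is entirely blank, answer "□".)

Execution trace:
Initial: [t0]0110
Step 1: δ(t0, 0) = (t1, 1, R) → 1[t1]110
Step 2: δ(t1, 1) = (t0, 1, R) → 11[t0]10
Step 3: δ(t0, 1) = (t1, 0, R) → 110[t1]0
Step 4: δ(t1, 0) = (t1, 1, R) → 1101[t1]□
Step 5: δ(t1, □) = (tA, 1, L) → 110[tA]11

The machine reaches the accept state tA and halts.

Final tape (ignoring leading/trailing blanks): 11011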